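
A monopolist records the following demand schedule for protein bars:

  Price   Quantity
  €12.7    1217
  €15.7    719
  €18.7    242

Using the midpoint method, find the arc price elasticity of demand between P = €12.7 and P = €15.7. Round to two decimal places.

At P = 12.7, Q = 1217; at P = 15.7, Q = 719.
ΔQ = -498, ΔP = 3.0. Midpoints: P̄ = 14.20, Q̄ = 968.0.
ε = (ΔQ/ΔP)(P̄/Q̄) = (-498/3.0)(14.20/968.0).

-2.44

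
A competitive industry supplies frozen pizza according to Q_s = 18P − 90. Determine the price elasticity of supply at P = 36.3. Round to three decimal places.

1.160

At P = 36.3, Q_s = 563.40.
dQ_s/dP = 18.
ε_s = (dQ_s/dP)(P/Q_s) = (18)(36.3/563.40).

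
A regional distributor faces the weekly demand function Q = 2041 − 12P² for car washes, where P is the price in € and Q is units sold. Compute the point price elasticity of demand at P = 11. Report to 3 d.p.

At P = 11, Q = 589.
dQ/dP = −24P = -264.
ε = (dQ/dP)(P/Q) = (-264)(11/589).
|ε| > 1, so demand is elastic at this price.

-4.930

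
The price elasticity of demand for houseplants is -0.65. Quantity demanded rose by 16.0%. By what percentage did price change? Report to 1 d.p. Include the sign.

-24.6%

%ΔP ≈ %ΔQ / ε = (16.0%)/(-0.65) = -24.62%.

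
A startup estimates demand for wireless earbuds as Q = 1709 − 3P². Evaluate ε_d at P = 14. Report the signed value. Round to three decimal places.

At P = 14, Q = 1121.
dQ/dP = −6P = -84.
ε = (dQ/dP)(P/Q) = (-84)(14/1121).

-1.049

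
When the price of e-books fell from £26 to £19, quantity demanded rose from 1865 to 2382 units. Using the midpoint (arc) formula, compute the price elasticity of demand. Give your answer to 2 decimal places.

-0.78

ΔQ = 2382 − 1865 = 517; ΔP = 19 − 26 = -7.
Midpoints: P̄ = 22.50, Q̄ = 2123.5.
ε = (ΔQ/ΔP)(P̄/Q̄) = (517/-7)(22.50/2123.5).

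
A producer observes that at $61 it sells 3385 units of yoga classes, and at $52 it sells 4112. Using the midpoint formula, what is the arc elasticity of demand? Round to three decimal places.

ΔQ = 4112 − 3385 = 727; ΔP = 52 − 61 = -9.
Midpoints: P̄ = 56.50, Q̄ = 3748.5.
ε = (ΔQ/ΔP)(P̄/Q̄) = (727/-9)(56.50/3748.5).

-1.218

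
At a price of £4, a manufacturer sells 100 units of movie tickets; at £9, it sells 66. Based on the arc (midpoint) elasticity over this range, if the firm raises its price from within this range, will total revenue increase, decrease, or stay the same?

increase

Arc ε = (-34/5)(6.50/83.0) ≈ -0.533.
|ε| = 0.53 < 1, so demand is inelastic. A price rise therefore raises total revenue.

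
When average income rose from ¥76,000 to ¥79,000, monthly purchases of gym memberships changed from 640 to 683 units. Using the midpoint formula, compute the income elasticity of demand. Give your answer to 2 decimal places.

1.68

ΔQ = 43, ΔI = 3000. Midpoints: Ī = 77,500, Q̄ = 661.5.
ε_I = (ΔQ/ΔI)(Ī/Q̄) = (43/3000)(77500/661.5).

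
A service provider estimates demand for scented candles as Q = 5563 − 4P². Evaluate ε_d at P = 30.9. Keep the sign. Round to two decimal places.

At P = 30.9, Q = 1743.760.
dQ/dP = −8P = -247.200.
ε = (dQ/dP)(P/Q) = (-247.200)(30.9/1743.760).

-4.38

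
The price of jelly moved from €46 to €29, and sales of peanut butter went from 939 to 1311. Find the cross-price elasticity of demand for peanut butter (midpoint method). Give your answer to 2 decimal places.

-0.73

ΔQ_x = 1311 − 939 = 372; ΔP_y = 29 − 46 = -17.
Midpoints: P̄_y = 37.50, Q̄_x = 1125.0.
ε_xy = (ΔQ_x/ΔP_y)(P̄_y/Q̄_x) = (372/-17)(37.50/1125.0).
ε_xy < 0, so the goods are complements.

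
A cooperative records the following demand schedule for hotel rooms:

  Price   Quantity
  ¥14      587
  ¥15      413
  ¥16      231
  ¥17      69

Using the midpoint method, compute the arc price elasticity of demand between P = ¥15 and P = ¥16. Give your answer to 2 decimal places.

At P = 15, Q = 413; at P = 16, Q = 231.
ΔQ = -182, ΔP = 1. Midpoints: P̄ = 15.50, Q̄ = 322.0.
ε = (ΔQ/ΔP)(P̄/Q̄) = (-182/1)(15.50/322.0).

-8.76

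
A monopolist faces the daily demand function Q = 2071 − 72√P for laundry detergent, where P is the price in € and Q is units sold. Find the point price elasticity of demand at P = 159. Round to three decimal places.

-0.390

At P = 159, Q = 1163.115.
dQ/dP = −72/(2√P) = -2.855.
ε = (dQ/dP)(P/Q) = (-2.855)(159/1163.115).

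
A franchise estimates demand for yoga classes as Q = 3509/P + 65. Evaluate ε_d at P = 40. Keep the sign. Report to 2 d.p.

At P = 40, Q = 152.725.
dQ/dP = −3509/P² = -2.193.
ε = (dQ/dP)(P/Q) = (-2.193)(40/152.725).

-0.57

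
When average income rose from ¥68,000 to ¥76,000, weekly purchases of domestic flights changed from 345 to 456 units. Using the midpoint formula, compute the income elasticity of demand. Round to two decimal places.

2.49

ΔQ = 111, ΔI = 8000. Midpoints: Ī = 72,000, Q̄ = 400.5.
ε_I = (ΔQ/ΔI)(Ī/Q̄) = (111/8000)(72000/400.5).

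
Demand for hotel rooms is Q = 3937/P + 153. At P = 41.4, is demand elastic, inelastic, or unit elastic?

inelastic

Q = 248.097, dQ/dP = -2.297.
ε = (dQ/dP)(P/Q) ≈ -0.383.
|ε| = 0.38 < 1.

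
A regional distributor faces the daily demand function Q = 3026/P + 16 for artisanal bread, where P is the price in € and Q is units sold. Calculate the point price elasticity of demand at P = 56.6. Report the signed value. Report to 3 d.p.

-0.770

At P = 56.6, Q = 69.463.
dQ/dP = −3026/P² = -0.945.
ε = (dQ/dP)(P/Q) = (-0.945)(56.6/69.463).
|ε| < 1, so demand is inelastic at this price.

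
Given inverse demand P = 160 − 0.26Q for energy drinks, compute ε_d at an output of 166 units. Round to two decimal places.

-2.71

At Q = 166, P = 160 − 0.26(166) = 116.84.
dP/dQ = −0.26, so dQ/dP = 1/(−0.26) = -3.846.
ε = (dQ/dP)(P/Q) = (-3.846)(116.84/166).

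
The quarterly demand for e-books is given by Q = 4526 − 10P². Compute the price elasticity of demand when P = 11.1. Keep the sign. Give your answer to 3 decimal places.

-0.748

At P = 11.1, Q = 3293.900.
dQ/dP = −20P = -222.
ε = (dQ/dP)(P/Q) = (-222)(11.1/3293.900).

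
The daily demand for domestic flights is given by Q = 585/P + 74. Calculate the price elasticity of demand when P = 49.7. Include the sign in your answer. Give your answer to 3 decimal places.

At P = 49.7, Q = 85.771.
dQ/dP = −585/P² = -0.237.
ε = (dQ/dP)(P/Q) = (-0.237)(49.7/85.771).

-0.137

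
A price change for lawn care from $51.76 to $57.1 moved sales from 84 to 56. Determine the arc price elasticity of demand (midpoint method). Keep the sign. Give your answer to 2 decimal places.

-4.08

ΔQ = 56 − 84 = -28; ΔP = 57.1 − 51.76 = 5.34.
Midpoints: P̄ = 54.43, Q̄ = 70.0.
ε = (ΔQ/ΔP)(P̄/Q̄) = (-28/5.34)(54.43/70.0).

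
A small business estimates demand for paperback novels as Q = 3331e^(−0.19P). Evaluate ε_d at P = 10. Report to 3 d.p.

-1.900

At P = 10, Q = 498.213.
dQ/dP = −0.19·3331e^(−0.19P) = −0.19Q = -94.660.
ε = (dQ/dP)(P/Q) = (-94.660)(10/498.213).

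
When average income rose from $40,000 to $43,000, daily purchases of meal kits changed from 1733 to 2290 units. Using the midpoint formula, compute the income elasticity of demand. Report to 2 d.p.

3.83

ΔQ = 557, ΔI = 3000. Midpoints: Ī = 41,500, Q̄ = 2011.5.
ε_I = (ΔQ/ΔI)(Ī/Q̄) = (557/3000)(41500/2011.5).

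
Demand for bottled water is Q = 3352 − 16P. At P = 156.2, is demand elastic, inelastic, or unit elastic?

Q = 852.800, dQ/dP = -16.
ε = (dQ/dP)(P/Q) ≈ -2.931.
|ε| = 2.93 > 1.

elastic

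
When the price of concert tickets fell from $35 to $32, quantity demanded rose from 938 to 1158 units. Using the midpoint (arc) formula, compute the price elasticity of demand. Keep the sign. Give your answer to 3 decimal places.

-2.344

ΔQ = 1158 − 938 = 220; ΔP = 32 − 35 = -3.
Midpoints: P̄ = 33.50, Q̄ = 1048.0.
ε = (ΔQ/ΔP)(P̄/Q̄) = (220/-3)(33.50/1048.0).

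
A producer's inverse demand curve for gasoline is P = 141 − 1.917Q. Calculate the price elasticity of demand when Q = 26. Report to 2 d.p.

-1.83

At Q = 26, P = 141 − 1.917(26) = 91.16.
dP/dQ = −1.917, so dQ/dP = 1/(−1.917) = -0.522.
ε = (dQ/dP)(P/Q) = (-0.522)(91.16/26).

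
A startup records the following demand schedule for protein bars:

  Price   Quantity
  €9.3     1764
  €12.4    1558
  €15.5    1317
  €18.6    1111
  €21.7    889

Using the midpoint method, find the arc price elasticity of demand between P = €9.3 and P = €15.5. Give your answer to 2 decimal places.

-0.58

At P = 9.3, Q = 1764; at P = 15.5, Q = 1317.
ΔQ = -447, ΔP = 6.2. Midpoints: P̄ = 12.40, Q̄ = 1540.5.
ε = (ΔQ/ΔP)(P̄/Q̄) = (-447/6.2)(12.40/1540.5).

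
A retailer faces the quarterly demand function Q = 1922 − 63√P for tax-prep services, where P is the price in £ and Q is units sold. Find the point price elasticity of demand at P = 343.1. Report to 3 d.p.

At P = 343.1, Q = 755.054.
dQ/dP = −63/(2√P) = -1.701.
ε = (dQ/dP)(P/Q) = (-1.701)(343.1/755.054).

-0.773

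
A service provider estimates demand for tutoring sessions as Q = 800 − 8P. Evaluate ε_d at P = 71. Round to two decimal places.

At P = 71, Q = 232.
dQ/dP = −8.
ε = (dQ/dP)(P/Q) = (-8)(71/232).

-2.45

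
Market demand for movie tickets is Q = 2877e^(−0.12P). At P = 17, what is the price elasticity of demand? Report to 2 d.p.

At P = 17, Q = 374.093.
dQ/dP = −0.12·2877e^(−0.12P) = −0.12Q = -44.891.
ε = (dQ/dP)(P/Q) = (-44.891)(17/374.093).

-2.04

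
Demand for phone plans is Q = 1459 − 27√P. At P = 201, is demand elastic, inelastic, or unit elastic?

inelastic

Q = 1076.209, dQ/dP = -0.952.
ε = (dQ/dP)(P/Q) ≈ -0.178.
|ε| = 0.18 < 1.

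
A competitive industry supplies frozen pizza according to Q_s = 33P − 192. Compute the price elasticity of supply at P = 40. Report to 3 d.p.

At P = 40, Q_s = 1128.
dQ_s/dP = 33.
ε_s = (dQ_s/dP)(P/Q_s) = (33)(40/1128).

1.170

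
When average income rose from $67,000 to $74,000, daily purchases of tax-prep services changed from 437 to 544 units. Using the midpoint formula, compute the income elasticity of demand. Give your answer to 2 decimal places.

2.20

ΔQ = 107, ΔI = 7000. Midpoints: Ī = 70,500, Q̄ = 490.5.
ε_I = (ΔQ/ΔI)(Ī/Q̄) = (107/7000)(70500/490.5).
ε_I > 0, so the good is normal.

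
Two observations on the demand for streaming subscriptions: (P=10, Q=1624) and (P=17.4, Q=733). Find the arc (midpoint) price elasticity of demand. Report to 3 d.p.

-1.400

ΔQ = 733 − 1624 = -891; ΔP = 17.4 − 10 = 7.4.
Midpoints: P̄ = 13.70, Q̄ = 1178.5.
ε = (ΔQ/ΔP)(P̄/Q̄) = (-891/7.4)(13.70/1178.5).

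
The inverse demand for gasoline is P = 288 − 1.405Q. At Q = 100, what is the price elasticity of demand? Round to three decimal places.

-1.050

At Q = 100, P = 288 − 1.405(100) = 147.50.
dP/dQ = −1.405, so dQ/dP = 1/(−1.405) = -0.712.
ε = (dQ/dP)(P/Q) = (-0.712)(147.50/100).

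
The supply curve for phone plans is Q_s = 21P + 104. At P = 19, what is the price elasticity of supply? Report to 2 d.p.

0.79

At P = 19, Q_s = 503.
dQ_s/dP = 21.
ε_s = (dQ_s/dP)(P/Q_s) = (21)(19/503).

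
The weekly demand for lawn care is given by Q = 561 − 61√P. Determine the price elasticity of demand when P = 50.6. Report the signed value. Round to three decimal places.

-1.707

At P = 50.6, Q = 127.085.
dQ/dP = −61/(2√P) = -4.288.
ε = (dQ/dP)(P/Q) = (-4.288)(50.6/127.085).
|ε| > 1, so demand is elastic at this price.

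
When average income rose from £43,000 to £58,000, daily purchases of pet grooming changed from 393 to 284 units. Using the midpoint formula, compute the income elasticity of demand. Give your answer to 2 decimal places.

ΔQ = -109, ΔI = 15000. Midpoints: Ī = 50,500, Q̄ = 338.5.
ε_I = (ΔQ/ΔI)(Ī/Q̄) = (-109/15000)(50500/338.5).

-1.08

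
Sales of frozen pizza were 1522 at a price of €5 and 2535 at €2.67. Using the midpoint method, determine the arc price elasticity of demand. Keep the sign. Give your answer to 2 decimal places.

-0.82

ΔQ = 2535 − 1522 = 1013; ΔP = 2.67 − 5 = -2.33.
Midpoints: P̄ = 3.83, Q̄ = 2028.5.
ε = (ΔQ/ΔP)(P̄/Q̄) = (1013/-2.33)(3.83/2028.5).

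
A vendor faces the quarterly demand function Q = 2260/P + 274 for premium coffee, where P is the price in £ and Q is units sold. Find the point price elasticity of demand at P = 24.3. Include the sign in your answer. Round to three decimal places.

At P = 24.3, Q = 367.004.
dQ/dP = −2260/P² = -3.827.
ε = (dQ/dP)(P/Q) = (-3.827)(24.3/367.004).

-0.253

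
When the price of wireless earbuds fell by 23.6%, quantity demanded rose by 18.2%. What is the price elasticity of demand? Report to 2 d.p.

-0.77

ε = %ΔQ / %ΔP = (18.2)/(-23.6) = -0.771.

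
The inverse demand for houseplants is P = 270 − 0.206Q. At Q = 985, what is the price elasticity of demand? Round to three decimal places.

-0.331

At Q = 985, P = 270 − 0.206(985) = 67.09.
dP/dQ = −0.206, so dQ/dP = 1/(−0.206) = -4.854.
ε = (dQ/dP)(P/Q) = (-4.854)(67.09/985).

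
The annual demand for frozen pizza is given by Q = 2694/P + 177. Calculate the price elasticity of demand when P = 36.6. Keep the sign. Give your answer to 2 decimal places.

At P = 36.6, Q = 250.607.
dQ/dP = −2694/P² = -2.011.
ε = (dQ/dP)(P/Q) = (-2.011)(36.6/250.607).
|ε| < 1, so demand is inelastic at this price.

-0.29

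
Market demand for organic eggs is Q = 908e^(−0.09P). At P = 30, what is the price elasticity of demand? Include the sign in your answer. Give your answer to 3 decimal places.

-2.700

At P = 30, Q = 61.023.
dQ/dP = −0.09·908e^(−0.09P) = −0.09Q = -5.492.
ε = (dQ/dP)(P/Q) = (-5.492)(30/61.023).
|ε| > 1, so demand is elastic at this price.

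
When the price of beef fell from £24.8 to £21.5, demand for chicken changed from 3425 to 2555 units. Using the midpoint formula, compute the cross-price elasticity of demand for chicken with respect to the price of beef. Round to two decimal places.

ΔQ_x = 2555 − 3425 = -870; ΔP_y = 21.5 − 24.8 = -3.3.
Midpoints: P̄_y = 23.15, Q̄_x = 2990.0.
ε_xy = (ΔQ_x/ΔP_y)(P̄_y/Q̄_x) = (-870/-3.3)(23.15/2990.0).
ε_xy > 0, so the goods are substitutes.

2.04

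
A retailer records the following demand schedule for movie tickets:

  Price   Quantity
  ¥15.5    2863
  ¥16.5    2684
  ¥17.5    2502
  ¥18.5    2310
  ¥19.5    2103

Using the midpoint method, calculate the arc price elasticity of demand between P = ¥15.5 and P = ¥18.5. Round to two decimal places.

At P = 15.5, Q = 2863; at P = 18.5, Q = 2310.
ΔQ = -553, ΔP = 3.0. Midpoints: P̄ = 17.00, Q̄ = 2586.5.
ε = (ΔQ/ΔP)(P̄/Q̄) = (-553/3.0)(17.00/2586.5).

-1.21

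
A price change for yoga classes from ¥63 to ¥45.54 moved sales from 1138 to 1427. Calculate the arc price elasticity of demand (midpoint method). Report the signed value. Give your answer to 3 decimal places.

ΔQ = 1427 − 1138 = 289; ΔP = 45.54 − 63 = -17.46.
Midpoints: P̄ = 54.27, Q̄ = 1282.5.
ε = (ΔQ/ΔP)(P̄/Q̄) = (289/-17.46)(54.27/1282.5).

-0.700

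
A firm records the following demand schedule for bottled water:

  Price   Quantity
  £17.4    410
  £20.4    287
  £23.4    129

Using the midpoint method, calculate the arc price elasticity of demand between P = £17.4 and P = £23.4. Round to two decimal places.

At P = 17.4, Q = 410; at P = 23.4, Q = 129.
ΔQ = -281, ΔP = 6.0. Midpoints: P̄ = 20.40, Q̄ = 269.5.
ε = (ΔQ/ΔP)(P̄/Q̄) = (-281/6.0)(20.40/269.5).

-3.55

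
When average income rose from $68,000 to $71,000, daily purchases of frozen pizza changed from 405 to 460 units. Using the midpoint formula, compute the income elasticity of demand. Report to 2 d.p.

2.95

ΔQ = 55, ΔI = 3000. Midpoints: Ī = 69,500, Q̄ = 432.5.
ε_I = (ΔQ/ΔI)(Ī/Q̄) = (55/3000)(69500/432.5).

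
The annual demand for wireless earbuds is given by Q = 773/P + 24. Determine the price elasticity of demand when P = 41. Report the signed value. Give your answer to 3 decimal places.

At P = 41, Q = 42.854.
dQ/dP = −773/P² = -0.460.
ε = (dQ/dP)(P/Q) = (-0.460)(41/42.854).

-0.440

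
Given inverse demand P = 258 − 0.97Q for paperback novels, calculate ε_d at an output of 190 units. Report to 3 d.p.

At Q = 190, P = 258 − 0.97(190) = 73.70.
dP/dQ = −0.97, so dQ/dP = 1/(−0.97) = -1.031.
ε = (dQ/dP)(P/Q) = (-1.031)(73.70/190).

-0.400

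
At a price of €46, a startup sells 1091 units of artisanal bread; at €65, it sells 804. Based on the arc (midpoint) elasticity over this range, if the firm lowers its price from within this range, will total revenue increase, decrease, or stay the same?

decrease

Arc ε = (-287/19)(55.50/947.5) ≈ -0.885.
|ε| = 0.88 < 1, so demand is inelastic. A price cut therefore reduces total revenue.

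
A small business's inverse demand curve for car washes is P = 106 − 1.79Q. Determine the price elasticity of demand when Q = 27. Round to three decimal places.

At Q = 27, P = 106 − 1.79(27) = 57.67.
dP/dQ = −1.79, so dQ/dP = 1/(−1.79) = -0.559.
ε = (dQ/dP)(P/Q) = (-0.559)(57.67/27).

-1.193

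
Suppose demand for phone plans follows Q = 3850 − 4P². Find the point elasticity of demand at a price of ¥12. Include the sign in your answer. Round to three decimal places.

At P = 12, Q = 3274.
dQ/dP = −8P = -96.
ε = (dQ/dP)(P/Q) = (-96)(12/3274).
|ε| < 1, so demand is inelastic at this price.

-0.352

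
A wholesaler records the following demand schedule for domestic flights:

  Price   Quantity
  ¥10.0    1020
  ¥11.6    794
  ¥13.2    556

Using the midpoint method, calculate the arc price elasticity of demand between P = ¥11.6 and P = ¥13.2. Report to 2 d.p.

At P = 11.6, Q = 794; at P = 13.2, Q = 556.
ΔQ = -238, ΔP = 1.6. Midpoints: P̄ = 12.40, Q̄ = 675.0.
ε = (ΔQ/ΔP)(P̄/Q̄) = (-238/1.6)(12.40/675.0).

-2.73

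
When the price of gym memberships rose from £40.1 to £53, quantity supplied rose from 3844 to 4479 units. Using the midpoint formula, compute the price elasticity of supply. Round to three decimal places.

ΔQ = 4479 − 3844 = 635; ΔP = 53 − 40.1 = 12.9.
Midpoints: P̄ = 46.55, Q̄ = 4161.5.
ε_s = (ΔQ/ΔP)(P̄/Q̄) = (635/12.9)(46.55/4161.5).

0.551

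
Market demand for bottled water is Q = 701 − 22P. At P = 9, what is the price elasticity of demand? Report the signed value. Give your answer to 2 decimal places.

-0.39

At P = 9, Q = 503.
dQ/dP = −22.
ε = (dQ/dP)(P/Q) = (-22)(9/503).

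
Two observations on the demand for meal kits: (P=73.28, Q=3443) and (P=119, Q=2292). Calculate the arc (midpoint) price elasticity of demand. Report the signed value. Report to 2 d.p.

-0.84

ΔQ = 2292 − 3443 = -1151; ΔP = 119 − 73.28 = 45.72.
Midpoints: P̄ = 96.14, Q̄ = 2867.5.
ε = (ΔQ/ΔP)(P̄/Q̄) = (-1151/45.72)(96.14/2867.5).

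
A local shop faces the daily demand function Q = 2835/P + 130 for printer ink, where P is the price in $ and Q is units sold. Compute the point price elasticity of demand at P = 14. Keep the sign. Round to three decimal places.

-0.609

At P = 14, Q = 332.500.
dQ/dP = −2835/P² = -14.464.
ε = (dQ/dP)(P/Q) = (-14.464)(14/332.500).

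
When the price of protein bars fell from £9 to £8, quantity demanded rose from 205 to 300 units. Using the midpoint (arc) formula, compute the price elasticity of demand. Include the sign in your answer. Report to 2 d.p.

-3.20

ΔQ = 300 − 205 = 95; ΔP = 8 − 9 = -1.
Midpoints: P̄ = 8.50, Q̄ = 252.5.
ε = (ΔQ/ΔP)(P̄/Q̄) = (95/-1)(8.50/252.5).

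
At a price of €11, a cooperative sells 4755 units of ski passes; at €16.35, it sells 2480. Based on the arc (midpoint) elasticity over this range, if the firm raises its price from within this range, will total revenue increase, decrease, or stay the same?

decrease

Arc ε = (-2275/5.35)(13.68/3617.5) ≈ -1.607.
|ε| = 1.61 > 1, so demand is elastic. A price rise therefore reduces total revenue.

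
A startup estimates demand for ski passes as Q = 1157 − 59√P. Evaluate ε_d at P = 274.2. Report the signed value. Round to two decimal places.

At P = 274.2, Q = 180.020.
dQ/dP = −59/(2√P) = -1.782.
ε = (dQ/dP)(P/Q) = (-1.782)(274.2/180.020).
|ε| > 1, so demand is elastic at this price.

-2.71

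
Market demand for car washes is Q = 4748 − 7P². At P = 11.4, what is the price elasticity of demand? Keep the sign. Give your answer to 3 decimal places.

At P = 11.4, Q = 3838.280.
dQ/dP = −14P = -159.600.
ε = (dQ/dP)(P/Q) = (-159.600)(11.4/3838.280).
|ε| < 1, so demand is inelastic at this price.

-0.474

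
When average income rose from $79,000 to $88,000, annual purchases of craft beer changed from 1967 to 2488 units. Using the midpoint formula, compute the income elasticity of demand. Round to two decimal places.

ΔQ = 521, ΔI = 9000. Midpoints: Ī = 83,500, Q̄ = 2227.5.
ε_I = (ΔQ/ΔI)(Ī/Q̄) = (521/9000)(83500/2227.5).
ε_I > 0, so the good is normal.

2.17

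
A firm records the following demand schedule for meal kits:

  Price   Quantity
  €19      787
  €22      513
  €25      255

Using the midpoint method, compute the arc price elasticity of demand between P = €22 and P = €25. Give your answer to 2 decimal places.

At P = 22, Q = 513; at P = 25, Q = 255.
ΔQ = -258, ΔP = 3. Midpoints: P̄ = 23.50, Q̄ = 384.0.
ε = (ΔQ/ΔP)(P̄/Q̄) = (-258/3)(23.50/384.0).

-5.26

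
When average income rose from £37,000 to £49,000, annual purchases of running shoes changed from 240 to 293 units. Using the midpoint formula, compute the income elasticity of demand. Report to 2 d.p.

ΔQ = 53, ΔI = 12000. Midpoints: Ī = 43,000, Q̄ = 266.5.
ε_I = (ΔQ/ΔI)(Ī/Q̄) = (53/12000)(43000/266.5).

0.71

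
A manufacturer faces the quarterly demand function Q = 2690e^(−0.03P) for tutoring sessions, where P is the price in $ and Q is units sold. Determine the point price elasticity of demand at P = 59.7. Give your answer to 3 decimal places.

-1.791

At P = 59.7, Q = 448.674.
dQ/dP = −0.03·2690e^(−0.03P) = −0.03Q = -13.460.
ε = (dQ/dP)(P/Q) = (-13.460)(59.7/448.674).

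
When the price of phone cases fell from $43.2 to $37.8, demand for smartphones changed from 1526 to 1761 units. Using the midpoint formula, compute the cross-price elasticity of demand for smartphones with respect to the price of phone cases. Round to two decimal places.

ΔQ_x = 1761 − 1526 = 235; ΔP_y = 37.8 − 43.2 = -5.4.
Midpoints: P̄_y = 40.50, Q̄_x = 1643.5.
ε_xy = (ΔQ_x/ΔP_y)(P̄_y/Q̄_x) = (235/-5.4)(40.50/1643.5).
ε_xy < 0, so the goods are complements.

-1.07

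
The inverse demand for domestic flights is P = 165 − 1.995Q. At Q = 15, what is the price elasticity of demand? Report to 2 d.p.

-4.51

At Q = 15, P = 165 − 1.995(15) = 135.07.
dP/dQ = −1.995, so dQ/dP = 1/(−1.995) = -0.501.
ε = (dQ/dP)(P/Q) = (-0.501)(135.07/15).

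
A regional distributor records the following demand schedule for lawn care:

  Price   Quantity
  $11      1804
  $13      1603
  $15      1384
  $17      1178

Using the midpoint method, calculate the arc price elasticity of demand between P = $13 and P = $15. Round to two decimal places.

-1.03

At P = 13, Q = 1603; at P = 15, Q = 1384.
ΔQ = -219, ΔP = 2. Midpoints: P̄ = 14.00, Q̄ = 1493.5.
ε = (ΔQ/ΔP)(P̄/Q̄) = (-219/2)(14.00/1493.5).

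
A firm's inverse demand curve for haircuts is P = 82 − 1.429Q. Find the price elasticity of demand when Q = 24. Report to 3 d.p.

At Q = 24, P = 82 − 1.429(24) = 47.70.
dP/dQ = −1.429, so dQ/dP = 1/(−1.429) = -0.700.
ε = (dQ/dP)(P/Q) = (-0.700)(47.70/24).

-1.391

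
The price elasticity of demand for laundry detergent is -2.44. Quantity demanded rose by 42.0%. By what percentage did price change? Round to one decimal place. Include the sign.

-17.2%

%ΔP ≈ %ΔQ / ε = (42.0%)/(-2.44) = -17.21%.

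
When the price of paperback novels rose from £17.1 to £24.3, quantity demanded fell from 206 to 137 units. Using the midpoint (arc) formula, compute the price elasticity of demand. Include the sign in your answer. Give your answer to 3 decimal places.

ΔQ = 137 − 206 = -69; ΔP = 24.3 − 17.1 = 7.2.
Midpoints: P̄ = 20.70, Q̄ = 171.5.
ε = (ΔQ/ΔP)(P̄/Q̄) = (-69/7.2)(20.70/171.5).

-1.157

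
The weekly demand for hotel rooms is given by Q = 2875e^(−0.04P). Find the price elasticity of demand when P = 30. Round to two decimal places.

At P = 30, Q = 865.933.
dQ/dP = −0.04·2875e^(−0.04P) = −0.04Q = -34.637.
ε = (dQ/dP)(P/Q) = (-34.637)(30/865.933).

-1.20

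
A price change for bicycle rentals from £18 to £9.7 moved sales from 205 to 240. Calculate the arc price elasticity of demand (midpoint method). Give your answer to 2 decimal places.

ΔQ = 240 − 205 = 35; ΔP = 9.7 − 18 = -8.3.
Midpoints: P̄ = 13.85, Q̄ = 222.5.
ε = (ΔQ/ΔP)(P̄/Q̄) = (35/-8.3)(13.85/222.5).

-0.26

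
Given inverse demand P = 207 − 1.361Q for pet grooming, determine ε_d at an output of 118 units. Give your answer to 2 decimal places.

At Q = 118, P = 207 − 1.361(118) = 46.40.
dP/dQ = −1.361, so dQ/dP = 1/(−1.361) = -0.735.
ε = (dQ/dP)(P/Q) = (-0.735)(46.40/118).

-0.29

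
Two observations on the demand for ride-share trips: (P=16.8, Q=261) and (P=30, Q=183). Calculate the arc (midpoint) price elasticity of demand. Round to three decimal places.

-0.623

ΔQ = 183 − 261 = -78; ΔP = 30 − 16.8 = 13.2.
Midpoints: P̄ = 23.40, Q̄ = 222.0.
ε = (ΔQ/ΔP)(P̄/Q̄) = (-78/13.2)(23.40/222.0).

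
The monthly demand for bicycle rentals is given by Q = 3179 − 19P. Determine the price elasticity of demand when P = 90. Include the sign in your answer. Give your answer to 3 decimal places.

-1.164

At P = 90, Q = 1469.
dQ/dP = −19.
ε = (dQ/dP)(P/Q) = (-19)(90/1469).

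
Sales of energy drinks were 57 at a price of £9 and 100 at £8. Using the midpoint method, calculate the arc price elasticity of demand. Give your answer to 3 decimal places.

ΔQ = 100 − 57 = 43; ΔP = 8 − 9 = -1.
Midpoints: P̄ = 8.50, Q̄ = 78.5.
ε = (ΔQ/ΔP)(P̄/Q̄) = (43/-1)(8.50/78.5).

-4.656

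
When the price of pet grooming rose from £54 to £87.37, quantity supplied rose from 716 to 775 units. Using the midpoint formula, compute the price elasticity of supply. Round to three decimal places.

0.168

ΔQ = 775 − 716 = 59; ΔP = 87.37 − 54 = 33.37.
Midpoints: P̄ = 70.69, Q̄ = 745.5.
ε_s = (ΔQ/ΔP)(P̄/Q̄) = (59/33.37)(70.69/745.5).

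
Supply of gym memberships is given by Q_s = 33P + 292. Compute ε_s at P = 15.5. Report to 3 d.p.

At P = 15.5, Q_s = 803.50.
dQ_s/dP = 33.
ε_s = (dQ_s/dP)(P/Q_s) = (33)(15.5/803.50).

0.637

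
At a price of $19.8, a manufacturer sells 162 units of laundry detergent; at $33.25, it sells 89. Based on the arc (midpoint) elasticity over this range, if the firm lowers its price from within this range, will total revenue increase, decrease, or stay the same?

Arc ε = (-73/13.45)(26.52/125.5) ≈ -1.147.
|ε| = 1.15 > 1, so demand is elastic. A price cut therefore raises total revenue.

increase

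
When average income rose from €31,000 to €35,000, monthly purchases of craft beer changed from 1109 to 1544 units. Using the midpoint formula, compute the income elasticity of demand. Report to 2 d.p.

ΔQ = 435, ΔI = 4000. Midpoints: Ī = 33,000, Q̄ = 1326.5.
ε_I = (ΔQ/ΔI)(Ī/Q̄) = (435/4000)(33000/1326.5).

2.71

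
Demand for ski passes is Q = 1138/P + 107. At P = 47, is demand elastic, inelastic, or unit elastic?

Q = 131.213, dQ/dP = -0.515.
ε = (dQ/dP)(P/Q) ≈ -0.185.
|ε| = 0.18 < 1.

inelastic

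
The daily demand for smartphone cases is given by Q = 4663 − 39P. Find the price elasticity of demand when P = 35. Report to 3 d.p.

At P = 35, Q = 3298.
dQ/dP = −39.
ε = (dQ/dP)(P/Q) = (-39)(35/3298).

-0.414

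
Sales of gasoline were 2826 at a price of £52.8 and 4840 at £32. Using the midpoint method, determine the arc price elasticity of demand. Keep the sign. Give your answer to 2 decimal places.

ΔQ = 4840 − 2826 = 2014; ΔP = 32 − 52.8 = -20.8.
Midpoints: P̄ = 42.40, Q̄ = 3833.0.
ε = (ΔQ/ΔP)(P̄/Q̄) = (2014/-20.8)(42.40/3833.0).

-1.07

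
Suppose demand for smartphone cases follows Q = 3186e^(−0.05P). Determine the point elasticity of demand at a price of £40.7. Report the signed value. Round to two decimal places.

At P = 40.7, Q = 416.348.
dQ/dP = −0.05·3186e^(−0.05P) = −0.05Q = -20.817.
ε = (dQ/dP)(P/Q) = (-20.817)(40.7/416.348).
|ε| > 1, so demand is elastic at this price.

-2.04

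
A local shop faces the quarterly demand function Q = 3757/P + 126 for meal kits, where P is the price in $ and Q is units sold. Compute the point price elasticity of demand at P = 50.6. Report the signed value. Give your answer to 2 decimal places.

-0.37

At P = 50.6, Q = 200.249.
dQ/dP = −3757/P² = -1.467.
ε = (dQ/dP)(P/Q) = (-1.467)(50.6/200.249).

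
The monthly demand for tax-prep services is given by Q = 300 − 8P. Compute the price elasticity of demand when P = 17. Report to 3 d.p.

-0.829

At P = 17, Q = 164.
dQ/dP = −8.
ε = (dQ/dP)(P/Q) = (-8)(17/164).
|ε| < 1, so demand is inelastic at this price.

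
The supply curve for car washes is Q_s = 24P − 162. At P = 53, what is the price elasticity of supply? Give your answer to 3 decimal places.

At P = 53, Q_s = 1110.
dQ_s/dP = 24.
ε_s = (dQ_s/dP)(P/Q_s) = (24)(53/1110).

1.146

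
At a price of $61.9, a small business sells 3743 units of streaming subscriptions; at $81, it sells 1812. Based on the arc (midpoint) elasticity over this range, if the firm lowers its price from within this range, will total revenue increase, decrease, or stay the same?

Arc ε = (-1931/19.1)(71.45/2777.5) ≈ -2.601.
|ε| = 2.60 > 1, so demand is elastic. A price cut therefore raises total revenue.

increase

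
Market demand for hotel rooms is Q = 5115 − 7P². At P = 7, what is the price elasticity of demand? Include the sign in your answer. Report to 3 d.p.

-0.144

At P = 7, Q = 4772.
dQ/dP = −14P = -98.
ε = (dQ/dP)(P/Q) = (-98)(7/4772).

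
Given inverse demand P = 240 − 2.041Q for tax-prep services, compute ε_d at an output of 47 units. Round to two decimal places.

At Q = 47, P = 240 − 2.041(47) = 144.07.
dP/dQ = −2.041, so dQ/dP = 1/(−2.041) = -0.490.
ε = (dQ/dP)(P/Q) = (-0.490)(144.07/47).

-1.50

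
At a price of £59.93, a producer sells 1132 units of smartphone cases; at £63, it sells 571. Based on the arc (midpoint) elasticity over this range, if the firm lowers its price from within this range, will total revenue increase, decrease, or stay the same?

Arc ε = (-561/3.07)(61.47/851.5) ≈ -13.191.
|ε| = 13.19 > 1, so demand is elastic. A price cut therefore raises total revenue.

increase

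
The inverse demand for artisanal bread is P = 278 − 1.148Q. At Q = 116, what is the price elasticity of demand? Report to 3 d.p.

-1.088

At Q = 116, P = 278 − 1.148(116) = 144.83.
dP/dQ = −1.148, so dQ/dP = 1/(−1.148) = -0.871.
ε = (dQ/dP)(P/Q) = (-0.871)(144.83/116).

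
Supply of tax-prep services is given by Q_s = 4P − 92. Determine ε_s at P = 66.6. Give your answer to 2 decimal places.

1.53

At P = 66.6, Q_s = 174.40.
dQ_s/dP = 4.
ε_s = (dQ_s/dP)(P/Q_s) = (4)(66.6/174.40).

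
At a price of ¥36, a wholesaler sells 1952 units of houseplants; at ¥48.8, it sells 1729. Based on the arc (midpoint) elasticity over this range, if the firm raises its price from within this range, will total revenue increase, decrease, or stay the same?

Arc ε = (-223/12.8)(42.40/1840.5) ≈ -0.401.
|ε| = 0.40 < 1, so demand is inelastic. A price rise therefore raises total revenue.

increase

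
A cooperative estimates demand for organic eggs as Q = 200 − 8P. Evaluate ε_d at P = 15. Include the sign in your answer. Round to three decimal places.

At P = 15, Q = 80.
dQ/dP = −8.
ε = (dQ/dP)(P/Q) = (-8)(15/80).

-1.500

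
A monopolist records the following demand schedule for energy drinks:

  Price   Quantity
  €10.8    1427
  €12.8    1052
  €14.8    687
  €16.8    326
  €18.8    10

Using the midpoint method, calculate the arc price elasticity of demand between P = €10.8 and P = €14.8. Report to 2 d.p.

-2.24

At P = 10.8, Q = 1427; at P = 14.8, Q = 687.
ΔQ = -740, ΔP = 4.0. Midpoints: P̄ = 12.80, Q̄ = 1057.0.
ε = (ΔQ/ΔP)(P̄/Q̄) = (-740/4.0)(12.80/1057.0).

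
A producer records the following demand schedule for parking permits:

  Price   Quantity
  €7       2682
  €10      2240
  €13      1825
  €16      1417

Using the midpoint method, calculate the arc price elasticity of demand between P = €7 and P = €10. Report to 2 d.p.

At P = 7, Q = 2682; at P = 10, Q = 2240.
ΔQ = -442, ΔP = 3. Midpoints: P̄ = 8.50, Q̄ = 2461.0.
ε = (ΔQ/ΔP)(P̄/Q̄) = (-442/3)(8.50/2461.0).

-0.51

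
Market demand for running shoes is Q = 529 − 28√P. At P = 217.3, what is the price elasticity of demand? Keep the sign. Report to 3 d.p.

-1.775

At P = 217.3, Q = 116.249.
dQ/dP = −28/(2√P) = -0.950.
ε = (dQ/dP)(P/Q) = (-0.950)(217.3/116.249).
|ε| > 1, so demand is elastic at this price.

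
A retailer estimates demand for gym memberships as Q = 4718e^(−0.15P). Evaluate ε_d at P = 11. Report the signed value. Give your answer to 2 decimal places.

-1.65

At P = 11, Q = 906.091.
dQ/dP = −0.15·4718e^(−0.15P) = −0.15Q = -135.914.
ε = (dQ/dP)(P/Q) = (-135.914)(11/906.091).
|ε| > 1, so demand is elastic at this price.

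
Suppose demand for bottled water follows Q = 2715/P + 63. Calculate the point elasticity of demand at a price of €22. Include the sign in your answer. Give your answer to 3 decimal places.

At P = 22, Q = 186.409.
dQ/dP = −2715/P² = -5.610.
ε = (dQ/dP)(P/Q) = (-5.610)(22/186.409).

-0.662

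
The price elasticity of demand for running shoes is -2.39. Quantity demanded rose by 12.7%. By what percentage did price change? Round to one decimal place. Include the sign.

-5.3%

%ΔP ≈ %ΔQ / ε = (12.7%)/(-2.39) = -5.31%.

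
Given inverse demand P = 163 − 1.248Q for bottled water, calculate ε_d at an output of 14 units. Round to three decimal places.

-8.329

At Q = 14, P = 163 − 1.248(14) = 145.53.
dP/dQ = −1.248, so dQ/dP = 1/(−1.248) = -0.801.
ε = (dQ/dP)(P/Q) = (-0.801)(145.53/14).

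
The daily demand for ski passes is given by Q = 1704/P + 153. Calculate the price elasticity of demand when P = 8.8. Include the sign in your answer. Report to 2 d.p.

At P = 8.8, Q = 346.636.
dQ/dP = −1704/P² = -22.004.
ε = (dQ/dP)(P/Q) = (-22.004)(8.8/346.636).

-0.56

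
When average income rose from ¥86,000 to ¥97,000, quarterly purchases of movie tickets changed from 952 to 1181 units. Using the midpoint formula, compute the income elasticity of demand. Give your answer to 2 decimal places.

1.79

ΔQ = 229, ΔI = 11000. Midpoints: Ī = 91,500, Q̄ = 1066.5.
ε_I = (ΔQ/ΔI)(Ī/Q̄) = (229/11000)(91500/1066.5).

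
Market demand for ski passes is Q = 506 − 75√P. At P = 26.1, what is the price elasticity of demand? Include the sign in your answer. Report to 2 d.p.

-1.56

At P = 26.1, Q = 122.839.
dQ/dP = −75/(2√P) = -7.340.
ε = (dQ/dP)(P/Q) = (-7.340)(26.1/122.839).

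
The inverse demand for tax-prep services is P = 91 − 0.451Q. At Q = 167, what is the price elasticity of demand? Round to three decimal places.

-0.208

At Q = 167, P = 91 − 0.451(167) = 15.68.
dP/dQ = −0.451, so dQ/dP = 1/(−0.451) = -2.217.
ε = (dQ/dP)(P/Q) = (-2.217)(15.68/167).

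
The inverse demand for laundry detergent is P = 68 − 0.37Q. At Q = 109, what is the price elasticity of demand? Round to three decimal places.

At Q = 109, P = 68 − 0.37(109) = 27.67.
dP/dQ = −0.37, so dQ/dP = 1/(−0.37) = -2.703.
ε = (dQ/dP)(P/Q) = (-2.703)(27.67/109).

-0.686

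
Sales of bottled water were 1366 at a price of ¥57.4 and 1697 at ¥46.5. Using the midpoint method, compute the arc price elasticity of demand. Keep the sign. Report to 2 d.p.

ΔQ = 1697 − 1366 = 331; ΔP = 46.5 − 57.4 = -10.9.
Midpoints: P̄ = 51.95, Q̄ = 1531.5.
ε = (ΔQ/ΔP)(P̄/Q̄) = (331/-10.9)(51.95/1531.5).

-1.03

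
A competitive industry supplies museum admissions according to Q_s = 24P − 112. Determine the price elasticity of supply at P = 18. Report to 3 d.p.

1.350

At P = 18, Q_s = 320.
dQ_s/dP = 24.
ε_s = (dQ_s/dP)(P/Q_s) = (24)(18/320).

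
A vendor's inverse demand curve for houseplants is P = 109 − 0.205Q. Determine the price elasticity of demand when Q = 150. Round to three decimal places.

-2.545

At Q = 150, P = 109 − 0.205(150) = 78.25.
dP/dQ = −0.205, so dQ/dP = 1/(−0.205) = -4.878.
ε = (dQ/dP)(P/Q) = (-4.878)(78.25/150).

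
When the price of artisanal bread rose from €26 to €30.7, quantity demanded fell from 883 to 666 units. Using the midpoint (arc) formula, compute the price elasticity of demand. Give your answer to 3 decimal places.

-1.690

ΔQ = 666 − 883 = -217; ΔP = 30.7 − 26 = 4.7.
Midpoints: P̄ = 28.35, Q̄ = 774.5.
ε = (ΔQ/ΔP)(P̄/Q̄) = (-217/4.7)(28.35/774.5).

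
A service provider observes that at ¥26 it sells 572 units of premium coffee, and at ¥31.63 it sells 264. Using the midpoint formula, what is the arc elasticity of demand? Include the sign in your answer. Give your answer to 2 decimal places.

-3.77

ΔQ = 264 − 572 = -308; ΔP = 31.63 − 26 = 5.63.
Midpoints: P̄ = 28.81, Q̄ = 418.0.
ε = (ΔQ/ΔP)(P̄/Q̄) = (-308/5.63)(28.81/418.0).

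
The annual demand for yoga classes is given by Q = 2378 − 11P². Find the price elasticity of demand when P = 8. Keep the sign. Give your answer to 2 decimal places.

At P = 8, Q = 1674.
dQ/dP = −22P = -176.
ε = (dQ/dP)(P/Q) = (-176)(8/1674).
|ε| < 1, so demand is inelastic at this price.

-0.84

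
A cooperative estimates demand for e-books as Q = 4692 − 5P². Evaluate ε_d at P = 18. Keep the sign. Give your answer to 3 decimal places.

-1.055

At P = 18, Q = 3072.
dQ/dP = −10P = -180.
ε = (dQ/dP)(P/Q) = (-180)(18/3072).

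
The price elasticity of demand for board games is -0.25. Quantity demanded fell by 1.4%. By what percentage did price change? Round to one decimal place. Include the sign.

5.6%

%ΔP ≈ %ΔQ / ε = (-1.4%)/(-0.25) = 5.60%.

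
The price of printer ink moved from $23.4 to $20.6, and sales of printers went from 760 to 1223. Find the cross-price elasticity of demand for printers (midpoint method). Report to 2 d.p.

-3.67

ΔQ_x = 1223 − 760 = 463; ΔP_y = 20.6 − 23.4 = -2.8.
Midpoints: P̄_y = 22.00, Q̄_x = 991.5.
ε_xy = (ΔQ_x/ΔP_y)(P̄_y/Q̄_x) = (463/-2.8)(22.00/991.5).
ε_xy < 0, so the goods are complements.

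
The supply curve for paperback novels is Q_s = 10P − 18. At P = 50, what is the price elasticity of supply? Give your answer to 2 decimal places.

1.04

At P = 50, Q_s = 482.
dQ_s/dP = 10.
ε_s = (dQ_s/dP)(P/Q_s) = (10)(50/482).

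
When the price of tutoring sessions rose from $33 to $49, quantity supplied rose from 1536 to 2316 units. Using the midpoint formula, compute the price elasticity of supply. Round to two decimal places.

1.04

ΔQ = 2316 − 1536 = 780; ΔP = 49 − 33 = 16.
Midpoints: P̄ = 41.00, Q̄ = 1926.0.
ε_s = (ΔQ/ΔP)(P̄/Q̄) = (780/16)(41.00/1926.0).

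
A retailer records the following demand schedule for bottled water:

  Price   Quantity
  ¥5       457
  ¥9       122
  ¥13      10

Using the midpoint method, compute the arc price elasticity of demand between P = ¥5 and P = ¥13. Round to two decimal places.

-2.15

At P = 5, Q = 457; at P = 13, Q = 10.
ΔQ = -447, ΔP = 8. Midpoints: P̄ = 9.00, Q̄ = 233.5.
ε = (ΔQ/ΔP)(P̄/Q̄) = (-447/8)(9.00/233.5).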